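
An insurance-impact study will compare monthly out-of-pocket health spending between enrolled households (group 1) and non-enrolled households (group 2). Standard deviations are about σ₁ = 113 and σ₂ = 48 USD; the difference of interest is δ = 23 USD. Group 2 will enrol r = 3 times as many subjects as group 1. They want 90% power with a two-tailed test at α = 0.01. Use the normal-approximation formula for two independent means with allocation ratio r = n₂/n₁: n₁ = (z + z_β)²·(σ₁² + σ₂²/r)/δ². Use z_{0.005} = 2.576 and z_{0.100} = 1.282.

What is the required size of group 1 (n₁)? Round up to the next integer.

n₁ = (z_{α/2} + z_β)² · (σ₁² + σ₂²/r) / δ²
   = (2.576 + 1.282)² · (113² + 48²/3) / 23²
   = 14.8842 · (12769 + 768) / 529
   = 14.8842 · 13537 / 529
   = 380.88
Round up → n₁ = 381; n₂ = r·n₁ = 3 × 381 = 1143.

n₁ = 381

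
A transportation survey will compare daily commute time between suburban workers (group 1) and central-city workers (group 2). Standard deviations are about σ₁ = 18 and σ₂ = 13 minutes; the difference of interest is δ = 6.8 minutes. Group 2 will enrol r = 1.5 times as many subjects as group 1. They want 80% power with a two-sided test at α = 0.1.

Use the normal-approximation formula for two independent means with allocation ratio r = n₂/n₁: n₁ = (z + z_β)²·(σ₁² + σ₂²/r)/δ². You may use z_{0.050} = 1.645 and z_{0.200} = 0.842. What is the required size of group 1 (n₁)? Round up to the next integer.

n₁ = 59

n₁ = (z_{α/2} + z_β)² · (σ₁² + σ₂²/r) / δ²
   = (1.645 + 0.842)² · (18² + 13²/1.5) / 6.8²
   = 6.1852 · (324 + 112.6667) / 46.24
   = 6.1852 · 436.6667 / 46.24
   = 58.41
Round up → n₁ = 59; n₂ = r·n₁ = 1.5 × 59 = 89.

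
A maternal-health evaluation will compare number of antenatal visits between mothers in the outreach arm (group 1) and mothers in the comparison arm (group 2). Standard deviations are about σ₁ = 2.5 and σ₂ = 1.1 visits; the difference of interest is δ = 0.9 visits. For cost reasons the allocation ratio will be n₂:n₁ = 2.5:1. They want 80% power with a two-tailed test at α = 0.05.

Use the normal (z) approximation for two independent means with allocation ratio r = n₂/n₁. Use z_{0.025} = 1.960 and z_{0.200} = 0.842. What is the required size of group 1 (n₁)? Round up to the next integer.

n₁ = 66

n₁ = (z_{α/2} + z_β)² · (σ₁² + σ₂²/r) / δ²
   = (1.960 + 0.842)² · (2.5² + 1.1²/2.5) / 0.9²
   = 7.8512 · (6.25 + 0.484) / 0.81
   = 7.8512 · 6.734 / 0.81
   = 65.27
Round up → n₁ = 66; n₂ = r·n₁ = 2.5 × 66 = 165.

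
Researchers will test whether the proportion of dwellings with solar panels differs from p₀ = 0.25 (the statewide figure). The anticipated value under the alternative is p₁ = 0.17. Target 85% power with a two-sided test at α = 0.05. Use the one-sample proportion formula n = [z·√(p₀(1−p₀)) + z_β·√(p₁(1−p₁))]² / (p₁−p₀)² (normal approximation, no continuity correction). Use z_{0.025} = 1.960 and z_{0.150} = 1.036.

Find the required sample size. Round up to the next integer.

n = [z_{α/2}·√(p₀q₀) + z_β·√(p₁q₁)]² / (p₁ − p₀)²
  = [1.960·√(0.25·0.75) + 1.036·√(0.17·0.83)]² / (-0.08)²
  = [1.960·0.4330 + 1.036·0.3756]² / 0.0064
  = [1.2379]² / 0.0064
  = 239.42
Round up → n = 240.

n = 240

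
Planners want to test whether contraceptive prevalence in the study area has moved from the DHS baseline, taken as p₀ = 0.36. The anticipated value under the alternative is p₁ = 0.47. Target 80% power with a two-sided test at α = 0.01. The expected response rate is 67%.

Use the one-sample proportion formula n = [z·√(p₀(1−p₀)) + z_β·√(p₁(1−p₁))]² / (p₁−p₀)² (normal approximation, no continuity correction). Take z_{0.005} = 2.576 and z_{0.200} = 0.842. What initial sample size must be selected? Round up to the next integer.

n = 339

n = [z_{α/2}·√(p₀q₀) + z_β·√(p₁q₁)]² / (p₁ − p₀)²
  = [2.576·√(0.36·0.64) + 0.842·√(0.47·0.53)]² / (0.11)²
  = [2.576·0.4800 + 0.842·0.4991]² / 0.0121
  = [1.6567]² / 0.0121
  = 226.84
Adjust for 67% response: 226.84 / 0.67 = 338.56.
Round up → n = 339.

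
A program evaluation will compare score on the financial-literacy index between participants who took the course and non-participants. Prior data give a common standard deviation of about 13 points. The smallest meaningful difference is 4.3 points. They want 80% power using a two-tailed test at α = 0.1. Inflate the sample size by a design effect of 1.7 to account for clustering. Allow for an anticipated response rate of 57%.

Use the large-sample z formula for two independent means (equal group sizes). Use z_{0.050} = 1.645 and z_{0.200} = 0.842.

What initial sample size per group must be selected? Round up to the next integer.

n = (z_{α/2} + z_β)² · (σ₁² + σ₂²) / δ²
  = (1.645 + 0.842)² · (2·13² = 338) / 4.3²
  = 6.1852 · 338 / 18.49
  = 113.07
Design effect: 1.7 × 113.07 = 192.21.
Adjust for 57% response: 192.21 / 0.57 = 337.21.
Round up → n = 338 per group.

n = 338 per group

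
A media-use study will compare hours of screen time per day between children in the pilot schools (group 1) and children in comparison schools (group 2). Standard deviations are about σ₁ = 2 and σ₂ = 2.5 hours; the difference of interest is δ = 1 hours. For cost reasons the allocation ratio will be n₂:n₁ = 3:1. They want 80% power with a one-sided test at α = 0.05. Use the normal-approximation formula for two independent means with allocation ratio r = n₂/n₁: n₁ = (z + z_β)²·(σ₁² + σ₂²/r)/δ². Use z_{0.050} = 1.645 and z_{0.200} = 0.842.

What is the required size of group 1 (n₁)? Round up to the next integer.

n₁ = 38

n₁ = (z_α + z_β)² · (σ₁² + σ₂²/r) / δ²
   = (1.645 + 0.842)² · (2² + 2.5²/3) / 1²
   = 6.1852 · (4 + 2.0833) / 1
   = 6.1852 · 6.0833 / 1
   = 37.63
Round up → n₁ = 38; n₂ = r·n₁ = 3 × 38 = 114.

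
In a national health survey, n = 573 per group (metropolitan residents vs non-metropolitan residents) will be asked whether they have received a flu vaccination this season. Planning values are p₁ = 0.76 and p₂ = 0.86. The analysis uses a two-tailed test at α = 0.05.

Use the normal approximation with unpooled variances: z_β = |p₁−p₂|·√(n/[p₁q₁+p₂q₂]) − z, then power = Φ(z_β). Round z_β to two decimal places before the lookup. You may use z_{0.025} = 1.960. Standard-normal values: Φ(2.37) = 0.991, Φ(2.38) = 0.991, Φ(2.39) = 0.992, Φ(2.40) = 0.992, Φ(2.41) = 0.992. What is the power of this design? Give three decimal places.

z_β = |p₁−p₂|·√(n/[p₁q₁+p₂q₂]) − z_{α/2}
    = 0.10 · √(573/0.3028) − 1.960
    = 0.10 · 43.5010 − 1.960
    = 4.3501 − 1.960 = 2.3901 → 2.39
Power = Φ(2.39) = 0.992.

Power ≈ 0.992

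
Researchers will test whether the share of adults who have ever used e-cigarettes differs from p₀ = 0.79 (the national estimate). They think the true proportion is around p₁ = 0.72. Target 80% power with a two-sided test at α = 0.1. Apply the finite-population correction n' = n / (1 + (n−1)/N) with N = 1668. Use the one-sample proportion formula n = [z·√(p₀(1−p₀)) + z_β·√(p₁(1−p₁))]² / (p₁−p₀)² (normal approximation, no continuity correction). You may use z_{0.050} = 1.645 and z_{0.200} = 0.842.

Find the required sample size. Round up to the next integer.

n = [z_{α/2}·√(p₀q₀) + z_β·√(p₁q₁)]² / (p₁ − p₀)²
  = [1.645·√(0.79·0.21) + 0.842·√(0.72·0.28)]² / (-0.07)²
  = [1.645·0.4073 + 0.842·0.4490]² / 0.0049
  = [1.0481]² / 0.0049
  = 224.18
Finite-population correction (N = 1668): 224.18 / (1 + (224.18 − 1)/1668) = 197.72.
Round up → n = 198.

n = 198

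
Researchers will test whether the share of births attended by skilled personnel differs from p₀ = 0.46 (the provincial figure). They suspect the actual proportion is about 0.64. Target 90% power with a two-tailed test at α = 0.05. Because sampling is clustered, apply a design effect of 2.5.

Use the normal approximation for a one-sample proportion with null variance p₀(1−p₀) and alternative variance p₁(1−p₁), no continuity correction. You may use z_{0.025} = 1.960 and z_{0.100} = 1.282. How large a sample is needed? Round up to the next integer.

n = 196

n = [z_{α/2}·√(p₀q₀) + z_β·√(p₁q₁)]² / (p₁ − p₀)²
  = [1.960·√(0.46·0.54) + 1.282·√(0.64·0.36)]² / (0.18)²
  = [1.960·0.4984 + 1.282·0.4800]² / 0.0324
  = [1.5922]² / 0.0324
  = 78.25
Design effect: 2.5 × 78.25 = 195.61.
Round up → n = 196.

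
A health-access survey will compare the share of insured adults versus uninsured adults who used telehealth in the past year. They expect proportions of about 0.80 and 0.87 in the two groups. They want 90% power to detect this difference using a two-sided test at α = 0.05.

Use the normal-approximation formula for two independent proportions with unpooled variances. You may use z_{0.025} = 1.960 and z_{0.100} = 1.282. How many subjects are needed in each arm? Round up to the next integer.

n = (z_{α/2} + z_β)² · [p₁(1−p₁) + p₂(1−p₂)] / (p₁ − p₂)²
  = (1.960 + 1.282)² · (0.80·0.20 + 0.87·0.13) / (-0.07)²
  = (3.242)² · (0.1600 + 0.1131) / 0.0049
  = 10.5106 · 0.2731 / 0.0049
  = 585.80
Round up → n = 586 per group.

n = 586 per group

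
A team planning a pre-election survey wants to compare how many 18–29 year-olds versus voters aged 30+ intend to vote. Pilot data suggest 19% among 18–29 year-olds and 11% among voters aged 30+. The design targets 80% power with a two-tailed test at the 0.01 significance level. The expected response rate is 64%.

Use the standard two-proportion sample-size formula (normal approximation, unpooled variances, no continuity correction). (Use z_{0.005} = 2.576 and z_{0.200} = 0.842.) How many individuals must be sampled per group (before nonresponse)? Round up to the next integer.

n = (z_{α/2} + z_β)² · [p₁(1−p₁) + p₂(1−p₂)] / (p₁ − p₂)²
  = (2.576 + 0.842)² · (0.19·0.81 + 0.11·0.89) / (0.08)²
  = (3.418)² · (0.1539 + 0.0979) / 0.0064
  = 11.6827 · 0.2518 / 0.0064
  = 459.64
Adjust for 64% response: 459.64 / 0.64 = 718.19.
Round up → n = 719 per group.

n = 719 per group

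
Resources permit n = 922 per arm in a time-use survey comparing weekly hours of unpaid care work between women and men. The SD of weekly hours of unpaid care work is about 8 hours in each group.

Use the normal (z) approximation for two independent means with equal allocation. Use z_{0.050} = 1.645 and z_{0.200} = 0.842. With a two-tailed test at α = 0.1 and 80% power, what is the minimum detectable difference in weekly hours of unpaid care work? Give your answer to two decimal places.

δ = (z_{α/2} + z_β) · √((σ₁²+σ₂²)/n)
  = (1.645 + 0.842) · √(128/922)
  = 2.487 · √0.13883
  = 2.487 · 0.3726
  = 0.9266

Minimum detectable difference ≈ 0.93 hours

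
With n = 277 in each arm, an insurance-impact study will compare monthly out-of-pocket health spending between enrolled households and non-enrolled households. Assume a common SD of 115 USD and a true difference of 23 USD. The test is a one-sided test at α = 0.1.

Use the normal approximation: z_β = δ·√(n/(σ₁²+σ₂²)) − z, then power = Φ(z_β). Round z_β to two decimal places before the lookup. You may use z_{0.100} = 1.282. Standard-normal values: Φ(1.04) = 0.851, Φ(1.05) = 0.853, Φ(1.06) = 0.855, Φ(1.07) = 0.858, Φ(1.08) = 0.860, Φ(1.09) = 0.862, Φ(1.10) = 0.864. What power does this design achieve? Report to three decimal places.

Power ≈ 0.858

z_β = δ·√(n/(σ₁²+σ₂²)) − z_α
    = 23 · √(277/26450) − 1.282
    = 23 · 0.10234 − 1.282
    = 2.3537 − 1.282 = 1.0717 → 1.07
Power = Φ(1.07) = 0.858.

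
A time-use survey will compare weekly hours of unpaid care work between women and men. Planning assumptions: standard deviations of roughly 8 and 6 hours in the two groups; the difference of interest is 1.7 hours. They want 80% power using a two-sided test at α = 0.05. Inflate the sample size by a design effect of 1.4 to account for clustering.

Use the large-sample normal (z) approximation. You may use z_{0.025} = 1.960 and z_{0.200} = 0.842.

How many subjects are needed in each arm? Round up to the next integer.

n = (z_{α/2} + z_β)² · (σ₁² + σ₂²) / δ²
  = (1.960 + 0.842)² · (8² + 6² = 100) / 1.7²
  = 7.8512 · 100 / 2.89
  = 271.67
Design effect: 1.4 × 271.67 = 380.34.
Round up → n = 381 per group.

n = 381 per group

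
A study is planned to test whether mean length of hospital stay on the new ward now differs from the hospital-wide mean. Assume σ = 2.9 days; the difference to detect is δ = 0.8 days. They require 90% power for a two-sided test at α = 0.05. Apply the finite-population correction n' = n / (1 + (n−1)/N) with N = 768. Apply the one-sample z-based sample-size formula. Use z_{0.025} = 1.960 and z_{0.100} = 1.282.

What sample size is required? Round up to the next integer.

n = (z_{α/2} + z_β)² · σ² / δ²
  = (1.960 + 1.282)² · 2.9² / 0.8²
  = 10.5106 · 8.41 / 0.64
  = 138.12
Finite-population correction (N = 768): 138.12 / (1 + (138.12 − 1)/768) = 117.19.
Round up → n = 118.

n = 118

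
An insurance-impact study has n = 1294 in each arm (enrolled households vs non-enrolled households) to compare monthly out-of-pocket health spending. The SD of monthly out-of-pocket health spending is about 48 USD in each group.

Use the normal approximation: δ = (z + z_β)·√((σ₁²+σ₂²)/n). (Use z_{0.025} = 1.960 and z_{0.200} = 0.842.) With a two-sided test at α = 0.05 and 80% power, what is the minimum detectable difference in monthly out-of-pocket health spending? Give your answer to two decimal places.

Minimum detectable difference ≈ 5.29 USD

δ = (z_{α/2} + z_β) · √((σ₁²+σ₂²)/n)
  = (1.960 + 0.842) · √(4608/1294)
  = 2.802 · √3.5611
  = 2.802 · 1.8871
  = 5.2876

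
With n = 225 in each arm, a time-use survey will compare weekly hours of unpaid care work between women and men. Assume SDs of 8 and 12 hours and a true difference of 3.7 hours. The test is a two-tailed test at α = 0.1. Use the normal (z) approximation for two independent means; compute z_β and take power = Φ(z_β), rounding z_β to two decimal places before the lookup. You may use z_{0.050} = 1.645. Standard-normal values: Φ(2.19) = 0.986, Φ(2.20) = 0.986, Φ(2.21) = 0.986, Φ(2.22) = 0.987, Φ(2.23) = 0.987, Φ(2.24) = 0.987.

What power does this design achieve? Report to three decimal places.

z_β = δ·√(n/(σ₁²+σ₂²)) − z_{α/2}
    = 3.7 · √(225/208) − 1.645
    = 3.7 · 1.04006 − 1.645
    = 3.8482 − 1.645 = 2.2032 → 2.20
Power = Φ(2.20) = 0.986.

Power ≈ 0.986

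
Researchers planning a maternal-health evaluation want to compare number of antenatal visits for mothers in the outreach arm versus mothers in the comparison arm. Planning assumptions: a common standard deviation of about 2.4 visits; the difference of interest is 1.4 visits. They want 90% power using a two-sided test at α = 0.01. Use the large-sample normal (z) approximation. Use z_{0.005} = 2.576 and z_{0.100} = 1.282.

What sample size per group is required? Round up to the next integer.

n = 88 per group

n = (z_{α/2} + z_β)² · (σ₁² + σ₂²) / δ²
  = (2.576 + 1.282)² · (2·2.4² = 11.52) / 1.4²
  = 14.8842 · 11.52 / 1.96
  = 87.48
Round up → n = 88 per group.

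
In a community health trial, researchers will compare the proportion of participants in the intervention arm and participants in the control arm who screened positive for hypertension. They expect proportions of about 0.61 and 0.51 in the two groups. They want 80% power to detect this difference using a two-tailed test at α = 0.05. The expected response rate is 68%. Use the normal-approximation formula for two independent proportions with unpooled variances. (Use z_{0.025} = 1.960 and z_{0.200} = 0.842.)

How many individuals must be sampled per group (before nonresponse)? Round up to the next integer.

n = 564 per group

n = (z_{α/2} + z_β)² · [p₁(1−p₁) + p₂(1−p₂)] / (p₁ − p₂)²
  = (1.960 + 0.842)² · (0.61·0.39 + 0.51·0.49) / (0.10)²
  = (2.802)² · (0.2379 + 0.2499) / 0.0100
  = 7.8512 · 0.4878 / 0.0100
  = 382.98
Adjust for 68% response: 382.98 / 0.68 = 563.21.
Round up → n = 564 per group.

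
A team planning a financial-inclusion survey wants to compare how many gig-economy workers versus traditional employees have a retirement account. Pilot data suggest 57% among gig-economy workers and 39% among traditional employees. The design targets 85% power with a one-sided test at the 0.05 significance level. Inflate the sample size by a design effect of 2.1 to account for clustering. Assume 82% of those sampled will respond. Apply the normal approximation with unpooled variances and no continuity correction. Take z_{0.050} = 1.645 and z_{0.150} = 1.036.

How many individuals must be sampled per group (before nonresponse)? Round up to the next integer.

n = 275 per group

n = (z_α + z_β)² · [p₁(1−p₁) + p₂(1−p₂)] / (p₁ − p₂)²
  = (1.645 + 1.036)² · (0.57·0.43 + 0.39·0.61) / (0.18)²
  = (2.681)² · (0.2451 + 0.2379) / 0.0324
  = 7.1878 · 0.4830 / 0.0324
  = 107.15
Design effect: 2.1 × 107.15 = 225.02.
Adjust for 82% response: 225.02 / 0.82 = 274.41.
Round up → n = 275 per group.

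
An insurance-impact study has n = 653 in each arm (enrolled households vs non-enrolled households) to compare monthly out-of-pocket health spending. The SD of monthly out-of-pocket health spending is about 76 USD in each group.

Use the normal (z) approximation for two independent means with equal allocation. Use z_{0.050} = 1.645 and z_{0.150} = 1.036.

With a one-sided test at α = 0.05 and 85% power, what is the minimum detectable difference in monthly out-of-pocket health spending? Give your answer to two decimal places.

δ = (z_α + z_β) · √((σ₁²+σ₂²)/n)
  = (1.645 + 1.036) · √(11552/653)
  = 2.681 · √17.6907
  = 2.681 · 4.2060
  = 11.2764

Minimum detectable difference ≈ 11.28 USD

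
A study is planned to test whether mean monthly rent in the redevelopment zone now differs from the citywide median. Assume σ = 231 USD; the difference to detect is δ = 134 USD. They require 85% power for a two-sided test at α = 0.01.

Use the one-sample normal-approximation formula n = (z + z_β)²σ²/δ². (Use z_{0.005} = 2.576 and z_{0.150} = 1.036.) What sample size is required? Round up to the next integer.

n = (z_{α/2} + z_β)² · σ² / δ²
  = (2.576 + 1.036)² · 231² / 134²
  = 13.0465 · 53361 / 17956
  = 38.77
Round up → n = 39.

n = 39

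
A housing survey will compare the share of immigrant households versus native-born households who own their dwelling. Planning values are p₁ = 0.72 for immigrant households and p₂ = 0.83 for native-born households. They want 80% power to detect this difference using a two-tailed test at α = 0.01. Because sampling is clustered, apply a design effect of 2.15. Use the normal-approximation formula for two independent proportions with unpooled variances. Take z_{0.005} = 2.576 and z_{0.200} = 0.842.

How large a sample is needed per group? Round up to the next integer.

n = (z_{α/2} + z_β)² · [p₁(1−p₁) + p₂(1−p₂)] / (p₁ − p₂)²
  = (2.576 + 0.842)² · (0.72·0.28 + 0.83·0.17) / (-0.11)²
  = (3.418)² · (0.2016 + 0.1411) / 0.0121
  = 11.6827 · 0.3427 / 0.0121
  = 330.88
Design effect: 2.15 × 330.88 = 711.40.
Round up → n = 712 per group.

n = 712 per group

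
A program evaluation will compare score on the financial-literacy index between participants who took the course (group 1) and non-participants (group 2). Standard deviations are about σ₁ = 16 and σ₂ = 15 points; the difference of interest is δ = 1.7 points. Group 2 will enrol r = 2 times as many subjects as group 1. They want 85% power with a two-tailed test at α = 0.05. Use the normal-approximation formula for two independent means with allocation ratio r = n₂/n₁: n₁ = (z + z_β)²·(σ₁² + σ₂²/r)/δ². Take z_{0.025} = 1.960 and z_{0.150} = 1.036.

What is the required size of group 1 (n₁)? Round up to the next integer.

n₁ = (z_{α/2} + z_β)² · (σ₁² + σ₂²/r) / δ²
   = (1.960 + 1.036)² · (16² + 15²/2) / 1.7²
   = 8.9760 · (256 + 112.5) / 2.89
   = 8.9760 · 368.5 / 2.89
   = 1144.52
Round up → n₁ = 1145; n₂ = r·n₁ = 2 × 1145 = 2290.

n₁ = 1145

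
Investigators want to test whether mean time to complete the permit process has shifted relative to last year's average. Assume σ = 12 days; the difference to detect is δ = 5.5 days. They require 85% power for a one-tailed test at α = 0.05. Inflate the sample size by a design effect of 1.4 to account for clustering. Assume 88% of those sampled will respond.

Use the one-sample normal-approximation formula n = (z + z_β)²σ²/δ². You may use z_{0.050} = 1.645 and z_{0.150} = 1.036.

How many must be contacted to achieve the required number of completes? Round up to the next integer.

n = 55

n = (z_α + z_β)² · σ² / δ²
  = (1.645 + 1.036)² · 12² / 5.5²
  = 7.1878 · 144 / 30.25
  = 34.22
Design effect: 1.4 × 34.22 = 47.90.
Adjust for 88% response: 47.90 / 0.88 = 54.43.
Round up → n = 55.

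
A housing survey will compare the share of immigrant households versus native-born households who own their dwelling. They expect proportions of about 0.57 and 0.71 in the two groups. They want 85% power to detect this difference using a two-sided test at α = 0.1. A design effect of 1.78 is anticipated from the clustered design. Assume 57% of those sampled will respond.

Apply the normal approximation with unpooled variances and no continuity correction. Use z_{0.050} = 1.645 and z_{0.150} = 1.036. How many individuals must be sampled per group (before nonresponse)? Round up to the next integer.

n = 517 per group

n = (z_{α/2} + z_β)² · [p₁(1−p₁) + p₂(1−p₂)] / (p₁ − p₂)²
  = (1.645 + 1.036)² · (0.57·0.43 + 0.71·0.29) / (-0.14)²
  = (2.681)² · (0.2451 + 0.2059) / 0.0196
  = 7.1878 · 0.4510 / 0.0196
  = 165.39
Design effect: 1.78 × 165.39 = 294.40.
Adjust for 57% response: 294.40 / 0.57 = 516.49.
Round up → n = 517 per group.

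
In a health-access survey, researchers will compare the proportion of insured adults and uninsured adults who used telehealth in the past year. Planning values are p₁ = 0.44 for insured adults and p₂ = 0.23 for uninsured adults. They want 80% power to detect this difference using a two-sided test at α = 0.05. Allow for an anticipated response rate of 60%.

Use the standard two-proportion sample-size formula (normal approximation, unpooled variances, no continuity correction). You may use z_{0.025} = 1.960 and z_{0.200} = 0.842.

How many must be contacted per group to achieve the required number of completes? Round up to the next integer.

n = 126 per group

n = (z_{α/2} + z_β)² · [p₁(1−p₁) + p₂(1−p₂)] / (p₁ − p₂)²
  = (1.960 + 0.842)² · (0.44·0.56 + 0.23·0.77) / (0.21)²
  = (2.802)² · (0.2464 + 0.1771) / 0.0441
  = 7.8512 · 0.4235 / 0.0441
  = 75.40
Adjust for 60% response: 75.40 / 0.60 = 125.66.
Round up → n = 126 per group.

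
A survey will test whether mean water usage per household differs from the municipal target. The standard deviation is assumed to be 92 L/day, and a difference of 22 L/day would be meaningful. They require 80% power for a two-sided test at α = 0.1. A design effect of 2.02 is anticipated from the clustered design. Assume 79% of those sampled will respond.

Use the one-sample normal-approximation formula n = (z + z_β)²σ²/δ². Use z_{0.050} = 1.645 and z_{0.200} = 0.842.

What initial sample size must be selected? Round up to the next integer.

n = 277

n = (z_{α/2} + z_β)² · σ² / δ²
  = (1.645 + 0.842)² · 92² / 22²
  = 6.1852 · 8464 / 484
  = 108.16
Design effect: 2.02 × 108.16 = 218.49.
Adjust for 79% response: 218.49 / 0.79 = 276.57.
Round up → n = 277.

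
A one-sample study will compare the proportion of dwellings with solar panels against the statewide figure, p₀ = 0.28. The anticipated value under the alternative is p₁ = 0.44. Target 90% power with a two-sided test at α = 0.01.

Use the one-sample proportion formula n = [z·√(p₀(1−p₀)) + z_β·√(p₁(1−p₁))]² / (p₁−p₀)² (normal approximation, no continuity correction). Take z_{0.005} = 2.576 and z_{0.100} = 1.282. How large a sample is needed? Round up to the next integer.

n = 126

n = [z_{α/2}·√(p₀q₀) + z_β·√(p₁q₁)]² / (p₁ − p₀)²
  = [2.576·√(0.28·0.72) + 1.282·√(0.44·0.56)]² / (0.16)²
  = [2.576·0.4490 + 1.282·0.4964]² / 0.0256
  = [1.7930]² / 0.0256
  = 125.58
Round up → n = 126.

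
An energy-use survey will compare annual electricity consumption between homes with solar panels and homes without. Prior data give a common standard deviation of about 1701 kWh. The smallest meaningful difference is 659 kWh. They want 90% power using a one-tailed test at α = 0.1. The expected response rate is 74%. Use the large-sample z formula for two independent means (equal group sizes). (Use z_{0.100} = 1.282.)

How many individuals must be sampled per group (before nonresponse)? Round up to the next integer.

n = 119 per group

n = (z_α + z_β)² · (σ₁² + σ₂²) / δ²
  = (1.282 + 1.282)² · (2·1701² = 5786802) / 659²
  = 6.5741 · 5786802 / 434281
  = 87.60
Adjust for 74% response: 87.60 / 0.74 = 118.38.
Round up → n = 119 per group.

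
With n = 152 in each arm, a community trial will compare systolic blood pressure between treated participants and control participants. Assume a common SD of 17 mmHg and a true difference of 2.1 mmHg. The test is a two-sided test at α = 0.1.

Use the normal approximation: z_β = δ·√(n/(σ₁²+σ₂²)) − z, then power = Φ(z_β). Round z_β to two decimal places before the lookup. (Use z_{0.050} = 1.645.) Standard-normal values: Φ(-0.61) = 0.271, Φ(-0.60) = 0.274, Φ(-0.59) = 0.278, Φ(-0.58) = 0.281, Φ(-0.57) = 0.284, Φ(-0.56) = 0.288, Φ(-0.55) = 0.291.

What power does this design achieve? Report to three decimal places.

z_β = δ·√(n/(σ₁²+σ₂²)) − z_{α/2}
    = 2.1 · √(152/578) − 1.645
    = 2.1 · 0.51281 − 1.645
    = 1.0769 − 1.645 = -0.5681 → -0.57
Power = Φ(-0.57) = 0.284.

Power ≈ 0.284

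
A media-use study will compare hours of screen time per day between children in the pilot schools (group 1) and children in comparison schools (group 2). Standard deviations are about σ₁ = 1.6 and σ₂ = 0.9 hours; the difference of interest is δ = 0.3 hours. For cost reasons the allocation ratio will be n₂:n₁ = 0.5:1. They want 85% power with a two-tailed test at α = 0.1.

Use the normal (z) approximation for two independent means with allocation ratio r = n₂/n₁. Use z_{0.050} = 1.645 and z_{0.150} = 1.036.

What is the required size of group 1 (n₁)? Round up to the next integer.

n₁ = 334

n₁ = (z_{α/2} + z_β)² · (σ₁² + σ₂²/r) / δ²
   = (1.645 + 1.036)² · (1.6² + 0.9²/0.5) / 0.3²
   = 7.1878 · (2.56 + 1.62) / 0.09
   = 7.1878 · 4.18 / 0.09
   = 333.83
Round up → n₁ = 334; n₂ = r·n₁ = 0.5 × 334 = 167.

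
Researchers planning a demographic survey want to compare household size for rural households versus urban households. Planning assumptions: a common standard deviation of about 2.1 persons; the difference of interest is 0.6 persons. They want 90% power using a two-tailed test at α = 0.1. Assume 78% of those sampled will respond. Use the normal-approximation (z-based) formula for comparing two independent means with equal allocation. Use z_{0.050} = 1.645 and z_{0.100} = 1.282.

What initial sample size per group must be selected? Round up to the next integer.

n = 270 per group

n = (z_{α/2} + z_β)² · (σ₁² + σ₂²) / δ²
  = (1.645 + 1.282)² · (2·2.1² = 8.82) / 0.6²
  = 8.5673 · 8.82 / 0.36
  = 209.90
Adjust for 78% response: 209.90 / 0.78 = 269.10.
Round up → n = 270 per group.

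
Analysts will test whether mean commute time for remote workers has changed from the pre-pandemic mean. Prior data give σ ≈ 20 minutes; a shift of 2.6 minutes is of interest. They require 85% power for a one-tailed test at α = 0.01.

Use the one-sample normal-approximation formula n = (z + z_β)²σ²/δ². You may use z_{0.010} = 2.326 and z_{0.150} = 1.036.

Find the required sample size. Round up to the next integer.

n = 669

n = (z_α + z_β)² · σ² / δ²
  = (2.326 + 1.036)² · 20² / 2.6²
  = 11.3030 · 400 / 6.76
  = 668.82
Round up → n = 669.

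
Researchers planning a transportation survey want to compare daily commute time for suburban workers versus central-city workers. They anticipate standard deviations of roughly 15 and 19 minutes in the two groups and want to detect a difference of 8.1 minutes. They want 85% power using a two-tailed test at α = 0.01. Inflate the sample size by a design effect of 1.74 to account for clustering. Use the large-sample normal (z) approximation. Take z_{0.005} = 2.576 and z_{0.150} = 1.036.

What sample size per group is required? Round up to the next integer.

n = 203 per group

n = (z_{α/2} + z_β)² · (σ₁² + σ₂²) / δ²
  = (2.576 + 1.036)² · (15² + 19² = 586) / 8.1²
  = 13.0465 · 586 / 65.61
  = 116.53
Design effect: 1.74 × 116.53 = 202.76.
Round up → n = 203 per group.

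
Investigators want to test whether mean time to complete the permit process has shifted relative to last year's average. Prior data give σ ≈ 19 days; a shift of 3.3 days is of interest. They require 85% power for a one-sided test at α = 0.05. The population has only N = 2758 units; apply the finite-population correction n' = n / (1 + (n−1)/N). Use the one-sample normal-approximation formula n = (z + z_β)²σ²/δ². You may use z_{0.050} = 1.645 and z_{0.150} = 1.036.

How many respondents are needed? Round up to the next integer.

n = (z_α + z_β)² · σ² / δ²
  = (1.645 + 1.036)² · 19² / 3.3²
  = 7.1878 · 361 / 10.89
  = 238.27
Finite-population correction (N = 2758): 238.27 / (1 + (238.27 − 1)/2758) = 219.40.
Round up → n = 220.

n = 220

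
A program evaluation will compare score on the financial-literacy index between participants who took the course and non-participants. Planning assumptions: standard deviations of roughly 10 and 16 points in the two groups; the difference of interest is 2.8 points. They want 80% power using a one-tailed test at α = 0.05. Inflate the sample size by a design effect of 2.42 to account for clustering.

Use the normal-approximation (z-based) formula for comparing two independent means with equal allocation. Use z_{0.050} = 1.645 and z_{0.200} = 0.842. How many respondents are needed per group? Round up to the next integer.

n = 680 per group

n = (z_α + z_β)² · (σ₁² + σ₂²) / δ²
  = (1.645 + 0.842)² · (10² + 16² = 356) / 2.8²
  = 6.1852 · 356 / 7.84
  = 280.86
Design effect: 2.42 × 280.86 = 679.67.
Round up → n = 680 per group.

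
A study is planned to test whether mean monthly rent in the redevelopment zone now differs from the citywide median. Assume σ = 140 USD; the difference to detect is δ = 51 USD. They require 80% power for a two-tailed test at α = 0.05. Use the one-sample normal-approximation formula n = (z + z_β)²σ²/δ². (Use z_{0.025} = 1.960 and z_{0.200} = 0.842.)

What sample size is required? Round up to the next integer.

n = (z_{α/2} + z_β)² · σ² / δ²
  = (1.960 + 0.842)² · 140² / 51²
  = 7.8512 · 19600 / 2601
  = 59.16
Round up → n = 60.

n = 60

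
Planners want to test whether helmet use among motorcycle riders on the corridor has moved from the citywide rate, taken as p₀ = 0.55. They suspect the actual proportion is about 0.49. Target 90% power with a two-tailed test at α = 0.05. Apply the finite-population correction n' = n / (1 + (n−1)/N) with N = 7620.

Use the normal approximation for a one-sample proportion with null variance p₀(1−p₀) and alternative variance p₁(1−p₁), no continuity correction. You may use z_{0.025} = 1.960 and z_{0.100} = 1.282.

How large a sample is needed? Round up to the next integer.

n = [z_{α/2}·√(p₀q₀) + z_β·√(p₁q₁)]² / (p₁ − p₀)²
  = [1.960·√(0.55·0.45) + 1.282·√(0.49·0.51)]² / (-0.06)²
  = [1.960·0.4975 + 1.282·0.4999]² / 0.0036
  = [1.6160]² / 0.0036
  = 725.37
Finite-population correction (N = 7620): 725.37 / (1 + (725.37 − 1)/7620) = 662.40.
Round up → n = 663.

n = 663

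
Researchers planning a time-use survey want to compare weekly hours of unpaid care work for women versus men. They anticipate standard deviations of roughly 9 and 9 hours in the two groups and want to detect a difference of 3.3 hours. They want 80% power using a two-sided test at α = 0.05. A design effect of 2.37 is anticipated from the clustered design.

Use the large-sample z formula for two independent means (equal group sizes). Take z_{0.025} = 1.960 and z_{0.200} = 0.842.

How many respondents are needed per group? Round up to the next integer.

n = (z_{α/2} + z_β)² · (σ₁² + σ₂²) / δ²
  = (1.960 + 0.842)² · (9² + 9² = 162) / 3.3²
  = 7.8512 · 162 / 10.89
  = 116.79
Design effect: 2.37 × 116.79 = 276.80.
Round up → n = 277 per group.

n = 277 per group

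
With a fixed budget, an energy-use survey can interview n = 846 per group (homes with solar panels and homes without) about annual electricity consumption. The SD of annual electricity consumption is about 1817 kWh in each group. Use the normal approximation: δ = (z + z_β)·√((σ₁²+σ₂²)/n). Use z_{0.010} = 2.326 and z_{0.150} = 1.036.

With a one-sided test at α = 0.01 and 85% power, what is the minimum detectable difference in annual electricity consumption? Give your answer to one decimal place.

Minimum detectable difference ≈ 297.0 kWh

δ = (z_α + z_β) · √((σ₁²+σ₂²)/n)
  = (2.326 + 1.036) · √(6602978/846)
  = 3.362 · √7804.9
  = 3.362 · 88.3456
  = 297.0178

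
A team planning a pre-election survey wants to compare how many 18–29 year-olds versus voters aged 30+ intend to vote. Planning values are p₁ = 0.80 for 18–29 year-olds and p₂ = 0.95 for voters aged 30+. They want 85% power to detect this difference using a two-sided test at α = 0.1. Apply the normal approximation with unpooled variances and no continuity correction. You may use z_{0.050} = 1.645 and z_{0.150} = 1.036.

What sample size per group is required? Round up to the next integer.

n = (z_{α/2} + z_β)² · [p₁(1−p₁) + p₂(1−p₂)] / (p₁ − p₂)²
  = (1.645 + 1.036)² · (0.80·0.20 + 0.95·0.05) / (-0.15)²
  = (2.681)² · (0.1600 + 0.0475) / 0.0225
  = 7.1878 · 0.2075 / 0.0225
  = 66.29
Round up → n = 67 per group.

n = 67 per group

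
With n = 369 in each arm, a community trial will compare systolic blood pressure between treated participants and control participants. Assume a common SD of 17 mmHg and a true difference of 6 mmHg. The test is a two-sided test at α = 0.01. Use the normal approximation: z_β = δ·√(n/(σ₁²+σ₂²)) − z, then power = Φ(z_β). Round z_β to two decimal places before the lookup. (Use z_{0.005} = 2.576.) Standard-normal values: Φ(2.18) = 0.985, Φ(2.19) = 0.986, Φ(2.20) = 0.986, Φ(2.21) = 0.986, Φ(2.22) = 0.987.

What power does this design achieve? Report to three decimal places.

Power ≈ 0.987

z_β = δ·√(n/(σ₁²+σ₂²)) − z_{α/2}
    = 6 · √(369/578) − 2.576
    = 6 · 0.79900 − 2.576
    = 4.7940 − 2.576 = 2.2180 → 2.22
Power = Φ(2.22) = 0.987.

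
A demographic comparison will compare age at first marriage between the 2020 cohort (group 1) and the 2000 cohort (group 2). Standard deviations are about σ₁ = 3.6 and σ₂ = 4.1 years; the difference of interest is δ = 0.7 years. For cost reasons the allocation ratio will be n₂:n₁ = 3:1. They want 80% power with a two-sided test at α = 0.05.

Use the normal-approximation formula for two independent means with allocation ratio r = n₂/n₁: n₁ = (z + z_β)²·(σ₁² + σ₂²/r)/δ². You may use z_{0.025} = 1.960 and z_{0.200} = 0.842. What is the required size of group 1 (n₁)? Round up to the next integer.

n₁ = 298

n₁ = (z_{α/2} + z_β)² · (σ₁² + σ₂²/r) / δ²
   = (1.960 + 0.842)² · (3.6² + 4.1²/3) / 0.7²
   = 7.8512 · (12.96 + 5.6033) / 0.49
   = 7.8512 · 18.5633 / 0.49
   = 297.44
Round up → n₁ = 298; n₂ = r·n₁ = 3 × 298 = 894.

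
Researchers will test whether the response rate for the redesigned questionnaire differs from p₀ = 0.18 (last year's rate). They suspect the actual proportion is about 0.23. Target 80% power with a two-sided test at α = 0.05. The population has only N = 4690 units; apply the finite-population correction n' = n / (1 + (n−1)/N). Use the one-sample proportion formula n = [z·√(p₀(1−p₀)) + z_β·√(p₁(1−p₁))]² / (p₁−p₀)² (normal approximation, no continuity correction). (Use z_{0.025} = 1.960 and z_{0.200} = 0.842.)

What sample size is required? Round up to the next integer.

n = [z_{α/2}·√(p₀q₀) + z_β·√(p₁q₁)]² / (p₁ − p₀)²
  = [1.960·√(0.18·0.82) + 0.842·√(0.23·0.77)]² / (0.05)²
  = [1.960·0.3842 + 0.842·0.4208]² / 0.0025
  = [1.1073]² / 0.0025
  = 490.49
Finite-population correction (N = 4690): 490.49 / (1 + (490.49 − 1)/4690) = 444.13.
Round up → n = 445.

n = 445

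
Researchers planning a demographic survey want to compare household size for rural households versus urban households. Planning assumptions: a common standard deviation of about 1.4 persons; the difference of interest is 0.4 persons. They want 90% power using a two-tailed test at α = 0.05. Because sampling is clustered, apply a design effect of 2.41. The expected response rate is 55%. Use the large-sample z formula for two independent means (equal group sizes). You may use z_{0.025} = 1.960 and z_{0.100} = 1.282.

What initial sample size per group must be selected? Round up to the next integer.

n = 1129 per group

n = (z_{α/2} + z_β)² · (σ₁² + σ₂²) / δ²
  = (1.960 + 1.282)² · (2·1.4² = 3.92) / 0.4²
  = 10.5106 · 3.92 / 0.16
  = 257.51
Design effect: 2.41 × 257.51 = 620.60.
Adjust for 55% response: 620.60 / 0.55 = 1128.36.
Round up → n = 1129 per group.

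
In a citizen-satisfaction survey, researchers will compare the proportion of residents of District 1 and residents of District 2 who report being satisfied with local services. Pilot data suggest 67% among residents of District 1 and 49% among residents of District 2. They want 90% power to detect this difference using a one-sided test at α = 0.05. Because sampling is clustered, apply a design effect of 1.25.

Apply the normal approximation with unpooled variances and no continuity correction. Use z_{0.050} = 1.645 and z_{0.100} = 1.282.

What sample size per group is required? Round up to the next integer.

n = 156 per group

n = (z_α + z_β)² · [p₁(1−p₁) + p₂(1−p₂)] / (p₁ − p₂)²
  = (1.645 + 1.282)² · (0.67·0.33 + 0.49·0.51) / (0.18)²
  = (2.927)² · (0.2211 + 0.2499) / 0.0324
  = 8.5673 · 0.4710 / 0.0324
  = 124.54
Design effect: 1.25 × 124.54 = 155.68.
Round up → n = 156 per group.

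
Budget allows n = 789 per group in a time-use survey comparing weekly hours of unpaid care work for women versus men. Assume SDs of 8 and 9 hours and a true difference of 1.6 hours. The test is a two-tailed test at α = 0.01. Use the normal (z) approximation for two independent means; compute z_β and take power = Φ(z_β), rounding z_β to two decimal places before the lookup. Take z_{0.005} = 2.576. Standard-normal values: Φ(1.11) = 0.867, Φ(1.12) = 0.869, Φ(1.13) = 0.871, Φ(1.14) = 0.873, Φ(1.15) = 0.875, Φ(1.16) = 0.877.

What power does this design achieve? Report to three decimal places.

Power ≈ 0.877

z_β = δ·√(n/(σ₁²+σ₂²)) − z_{α/2}
    = 1.6 · √(789/145) − 2.576
    = 1.6 · 2.33268 − 2.576
    = 3.7323 − 2.576 = 1.1563 → 1.16
Power = Φ(1.16) = 0.877.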